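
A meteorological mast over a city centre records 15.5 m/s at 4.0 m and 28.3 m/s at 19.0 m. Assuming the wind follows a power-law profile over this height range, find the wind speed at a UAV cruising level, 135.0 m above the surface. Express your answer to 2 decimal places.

First find α: α = ln(V₂/V₁)/ln(z₂/z₁) = ln(28.3/15.5)/ln(19.0/4.0) = 0.60202/1.55814 = 0.3864
Extrapolate from 19.0 m to 135.0 m: V₃ = 28.3 × (135.0/19.0)^0.3864 = 28.3 × 2.1332 = 60.3688 m/s

60.37 m/s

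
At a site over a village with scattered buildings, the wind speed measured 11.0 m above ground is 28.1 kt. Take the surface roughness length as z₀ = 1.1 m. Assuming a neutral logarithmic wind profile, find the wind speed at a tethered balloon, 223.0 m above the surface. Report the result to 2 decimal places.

64.82 kt

Log law: V(z) ∝ ln(z/z₀), so V₂/V₁ = ln(z₂/z₀) / ln(z₁/z₀).
ln(223.0/1.1) = 5.3119, ln(11.0/1.1) = 2.3026
V₂ = 28.1 × 5.3119/2.3026 = 28.1 × 2.3069 = 64.8242 kt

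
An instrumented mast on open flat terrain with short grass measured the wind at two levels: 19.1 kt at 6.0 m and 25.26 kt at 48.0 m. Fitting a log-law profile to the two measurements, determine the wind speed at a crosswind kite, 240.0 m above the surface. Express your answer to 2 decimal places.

Log law: V ∝ ln(z/z₀). From the pair, with r = V₁/V₂ = 0.75614,
ln z₀ = (ln z₁ − r·ln z₂)/(1 − r) = (1.7918 − 0.75614×3.8712)/0.24386 = -4.6559 → z₀ = 0.009506 m
V₃ = V₁ · ln(z₃/z₀)/ln(z₁/z₀) = 19.1 × 10.1365/6.4476 = 30.0277 kt

30.03 kt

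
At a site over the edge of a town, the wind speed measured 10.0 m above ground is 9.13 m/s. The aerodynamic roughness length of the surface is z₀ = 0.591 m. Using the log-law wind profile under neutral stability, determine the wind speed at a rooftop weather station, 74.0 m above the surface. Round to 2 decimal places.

Log law: V(z) ∝ ln(z/z₀), so V₂/V₁ = ln(z₂/z₀) / ln(z₁/z₀).
ln(74.0/0.591) = 4.8300, ln(10.0/0.591) = 2.8285
V₂ = 9.13 × 4.8300/2.8285 = 9.13 × 1.7076 = 15.5904 m/s

15.59 m/s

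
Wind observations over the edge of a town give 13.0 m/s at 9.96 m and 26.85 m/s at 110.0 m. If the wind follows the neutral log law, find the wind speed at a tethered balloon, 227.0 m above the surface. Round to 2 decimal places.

31.03 m/s

Log law: V ∝ ln(z/z₀). From the pair, with r = V₁/V₂ = 0.48417,
ln z₀ = (ln z₁ − r·ln z₂)/(1 − r) = (2.2986 − 0.48417×4.7005)/0.51583 = 0.0441 → z₀ = 1.045 m
V₃ = V₁ · ln(z₃/z₀)/ln(z₁/z₀) = 13.0 × 5.3809/2.2545 = 31.0275 m/s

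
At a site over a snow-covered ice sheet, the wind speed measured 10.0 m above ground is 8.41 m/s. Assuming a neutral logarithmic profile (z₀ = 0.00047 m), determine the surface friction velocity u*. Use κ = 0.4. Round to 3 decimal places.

Log law: V(z) = (u*/κ) · ln(z/z₀) ⇒ u* = κ · V / ln(z/z₀)
u* = 0.4 × 8.41 / ln(10.0/0.00047) = 0.4 × 8.41 / 9.9654
   = 3.3640 / 9.9654 = 0.3376 m/s

u* ≈ 0.338 m/s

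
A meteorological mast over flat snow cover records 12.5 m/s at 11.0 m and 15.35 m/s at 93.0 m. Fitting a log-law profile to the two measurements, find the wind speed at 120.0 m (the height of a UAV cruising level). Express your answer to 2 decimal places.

15.69 m/s

Log law: V ∝ ln(z/z₀). From the pair, with r = V₁/V₂ = 0.81433,
ln z₀ = (ln z₁ − r·ln z₂)/(1 − r) = (2.3979 − 0.81433×4.5326)/0.18567 = -6.9648 → z₀ = 0.0009445 m
V₃ = V₁ · ln(z₃/z₀)/ln(z₁/z₀) = 12.5 × 11.7523/9.3627 = 15.6903 m/s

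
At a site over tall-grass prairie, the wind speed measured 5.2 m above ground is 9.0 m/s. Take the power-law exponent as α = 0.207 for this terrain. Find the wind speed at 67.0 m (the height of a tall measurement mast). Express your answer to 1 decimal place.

15.3 m/s

Power-law profile: V₂ = V₁ · (z₂/z₁)^α
V₂ = 9.0 × (67.0/5.2)^0.207 = 9.0 × (12.8846)^0.207
    = 9.0 × 1.6974 = 15.2766 m/s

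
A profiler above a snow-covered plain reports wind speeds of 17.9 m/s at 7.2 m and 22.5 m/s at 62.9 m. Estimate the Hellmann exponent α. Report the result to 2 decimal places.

Power law: V₂/V₁ = (z₂/z₁)^α ⇒ α = ln(V₂/V₁) / ln(z₂/z₁)
α = ln(22.5/17.9) / ln(62.9/7.2) = ln(1.2570) / ln(8.7361)
  = 0.22871 / 2.16747 = 0.10552

α ≈ 0.11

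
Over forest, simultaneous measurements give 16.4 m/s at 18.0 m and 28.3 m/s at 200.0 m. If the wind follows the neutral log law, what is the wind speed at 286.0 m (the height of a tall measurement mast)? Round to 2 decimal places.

30.07 m/s

Log law: V ∝ ln(z/z₀). From the pair, with r = V₁/V₂ = 0.57951,
ln z₀ = (ln z₁ − r·ln z₂)/(1 − r) = (2.8904 − 0.57951×5.2983)/0.42049 = -0.4281 → z₀ = 0.6517 m
V₃ = V₁ · ln(z₃/z₀)/ln(z₁/z₀) = 16.4 × 6.0841/3.3185 = 30.0676 m/s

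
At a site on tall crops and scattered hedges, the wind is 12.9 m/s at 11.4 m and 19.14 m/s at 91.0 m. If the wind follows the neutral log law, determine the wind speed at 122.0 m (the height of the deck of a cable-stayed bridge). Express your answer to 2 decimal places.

Log law: V ∝ ln(z/z₀). From the pair, with r = V₁/V₂ = 0.67398,
ln z₀ = (ln z₁ − r·ln z₂)/(1 − r) = (2.4336 − 0.67398×4.5109)/0.32602 = -1.8607 → z₀ = 0.1556 m
V₃ = V₁ · ln(z₃/z₀)/ln(z₁/z₀) = 12.9 × 6.6647/4.2943 = 20.0207 m/s

20.02 m/s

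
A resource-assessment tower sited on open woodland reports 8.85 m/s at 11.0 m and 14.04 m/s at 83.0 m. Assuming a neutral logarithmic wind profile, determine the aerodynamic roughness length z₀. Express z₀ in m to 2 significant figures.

Log law: V(z) ∝ ln(z/z₀). With r = V₁/V₂ = 8.85/14.04 = 0.63034,
r · ln(z₂/z₀) = ln(z₁/z₀) ⇒ ln z₀ = (ln z₁ − r·ln z₂)/(1 − r)
ln z₀ = (2.39790 − 0.63034×4.41884) / 0.36966 = -1.0482
z₀ = exp(-1.0482) = 0.3506 m

z₀ ≈ 0.35 m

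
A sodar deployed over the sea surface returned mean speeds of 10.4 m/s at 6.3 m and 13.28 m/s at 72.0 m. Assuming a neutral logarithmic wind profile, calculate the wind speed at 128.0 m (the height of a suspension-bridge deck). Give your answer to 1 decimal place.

14.0 m/s

Log law: V ∝ ln(z/z₀). From the pair, with r = V₁/V₂ = 0.78313,
ln z₀ = (ln z₁ − r·ln z₂)/(1 − r) = (1.8405 − 0.78313×4.2767)/0.21687 = -6.9565 → z₀ = 0.0009524 m
V₃ = V₁ · ln(z₃/z₀)/ln(z₁/z₀) = 10.4 × 11.8086/8.7971 = 13.9602 m/s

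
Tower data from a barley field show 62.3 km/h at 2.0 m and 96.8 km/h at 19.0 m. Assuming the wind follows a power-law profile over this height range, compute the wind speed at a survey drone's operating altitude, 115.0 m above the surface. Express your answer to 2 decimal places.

First find α: α = ln(V₂/V₁)/ln(z₂/z₁) = ln(96.8/62.3)/ln(19.0/2.0) = 0.44069/2.25129 = 0.1957
Extrapolate from 19.0 m to 115.0 m: V₃ = 96.8 × (115.0/19.0)^0.1957 = 96.8 × 1.4225 = 137.7017 km/h

137.70 km/h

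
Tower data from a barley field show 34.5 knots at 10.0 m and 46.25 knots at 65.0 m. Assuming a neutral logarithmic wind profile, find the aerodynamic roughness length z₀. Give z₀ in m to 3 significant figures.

z₀ ≈ 0.0410 m

Log law: V(z) ∝ ln(z/z₀). With r = V₁/V₂ = 34.5/46.25 = 0.74595,
r · ln(z₂/z₀) = ln(z₁/z₀) ⇒ ln z₀ = (ln z₁ − r·ln z₂)/(1 − r)
ln z₀ = (2.30259 − 0.74595×4.17439) / 0.25405 = -3.1933
z₀ = exp(-3.1933) = 0.04103 m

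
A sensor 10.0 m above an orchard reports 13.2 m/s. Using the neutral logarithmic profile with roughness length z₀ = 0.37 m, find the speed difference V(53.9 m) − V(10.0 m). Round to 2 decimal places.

Log law: V₂ = V₁ · ln(z₂/z₀)/ln(z₁/z₀) = 13.2 × 4.9814/3.2968 = 19.9446 m/s
ΔV = 19.9446 − 13.2 = 6.7446 m/s

6.74 m/s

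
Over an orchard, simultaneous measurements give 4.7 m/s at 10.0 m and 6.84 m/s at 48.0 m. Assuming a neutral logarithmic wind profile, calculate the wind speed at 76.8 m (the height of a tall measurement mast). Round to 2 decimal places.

Log law: V ∝ ln(z/z₀). From the pair, with r = V₁/V₂ = 0.68713,
ln z₀ = (ln z₁ − r·ln z₂)/(1 − r) = (2.3026 − 0.68713×3.8712)/0.31287 = -1.1425 → z₀ = 0.3190 m
V₃ = V₁ · ln(z₃/z₀)/ln(z₁/z₀) = 4.7 × 5.4837/3.4451 = 7.4812 m/s

7.48 m/s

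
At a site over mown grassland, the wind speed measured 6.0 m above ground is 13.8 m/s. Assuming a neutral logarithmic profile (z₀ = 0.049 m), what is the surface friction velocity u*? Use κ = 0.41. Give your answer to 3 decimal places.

Log law: V(z) = (u*/κ) · ln(z/z₀) ⇒ u* = κ · V / ln(z/z₀)
u* = 0.41 × 13.8 / ln(6.0/0.049) = 0.41 × 13.8 / 4.8077
   = 5.6580 / 4.8077 = 1.1769 m/s

u* ≈ 1.177 m/s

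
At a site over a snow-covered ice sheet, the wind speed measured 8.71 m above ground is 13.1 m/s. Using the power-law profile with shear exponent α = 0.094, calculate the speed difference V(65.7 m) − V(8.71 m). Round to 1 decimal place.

2.7 m/s

Power law: V₂ = V₁ · (z₂/z₁)^α = 13.1 × (7.5431)^0.094 = 15.8402 m/s
ΔV = 15.8402 − 13.1 = 2.7402 m/s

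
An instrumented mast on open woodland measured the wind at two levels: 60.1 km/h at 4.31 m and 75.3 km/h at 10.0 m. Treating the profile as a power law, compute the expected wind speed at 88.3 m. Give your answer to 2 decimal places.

134.96 km/h

First find α: α = ln(V₂/V₁)/ln(z₂/z₁) = ln(75.3/60.1)/ln(10.0/4.31) = 0.22547/0.84165 = 0.2679
Extrapolate from 10.0 m to 88.3 m: V₃ = 75.3 × (88.3/10.0)^0.2679 = 75.3 × 1.7923 = 134.9615 km/h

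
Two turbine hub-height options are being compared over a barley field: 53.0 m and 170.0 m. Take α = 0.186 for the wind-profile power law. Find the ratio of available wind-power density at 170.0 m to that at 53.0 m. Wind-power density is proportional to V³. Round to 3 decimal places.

Speed ratio: V_B/V_A = (z_B/z_A)^α = (170.0/53.0)^0.186 = (3.2075)^0.186 = 1.24208
Power-density ratio: P_B/P_A = (V_B/V_A)³ = (1.24208)³ = 1.91622

1.916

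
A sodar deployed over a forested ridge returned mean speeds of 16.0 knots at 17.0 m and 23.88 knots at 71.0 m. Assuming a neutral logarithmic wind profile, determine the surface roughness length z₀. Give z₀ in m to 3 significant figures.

z₀ ≈ 0.933 m

Log law: V(z) ∝ ln(z/z₀). With r = V₁/V₂ = 16.0/23.88 = 0.67002,
r · ln(z₂/z₀) = ln(z₁/z₀) ⇒ ln z₀ = (ln z₁ − r·ln z₂)/(1 − r)
ln z₀ = (2.83321 − 0.67002×4.26268) / 0.32998 = -0.0693
z₀ = exp(-0.0693) = 0.9331 m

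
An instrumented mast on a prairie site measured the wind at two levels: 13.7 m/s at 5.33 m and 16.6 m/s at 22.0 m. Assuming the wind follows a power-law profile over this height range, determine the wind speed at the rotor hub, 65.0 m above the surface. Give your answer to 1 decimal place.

19.2 m/s

First find α: α = ln(V₂/V₁)/ln(z₂/z₁) = ln(16.6/13.7)/ln(22.0/5.33) = 0.19201/1.41769 = 0.1354
Extrapolate from 22.0 m to 65.0 m: V₃ = 16.6 × (65.0/22.0)^0.1354 = 16.6 × 1.1580 = 19.2234 m/s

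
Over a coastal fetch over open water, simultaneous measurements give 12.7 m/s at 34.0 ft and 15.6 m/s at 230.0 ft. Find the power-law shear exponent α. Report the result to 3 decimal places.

Power law: V₂/V₁ = (z₂/z₁)^α ⇒ α = ln(V₂/V₁) / ln(z₂/z₁)
α = ln(15.6/12.7) / ln(230.0/34.0) = ln(1.2283) / ln(6.7647)
  = 0.20567 / 1.91172 = 0.10758

α ≈ 0.108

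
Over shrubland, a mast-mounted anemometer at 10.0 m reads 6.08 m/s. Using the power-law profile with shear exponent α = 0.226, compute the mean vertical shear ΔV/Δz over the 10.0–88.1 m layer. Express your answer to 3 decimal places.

0.049 m/s/m

Power law: V₂ = V₁ · (z₂/z₁)^α = 6.08 × (8.8100)^0.226 = 9.9419 m/s
ΔV/Δz = (9.9419 − 6.08)/(88.1 − 10.0) = 3.8619/78.1000 = 0.04945 m/s/m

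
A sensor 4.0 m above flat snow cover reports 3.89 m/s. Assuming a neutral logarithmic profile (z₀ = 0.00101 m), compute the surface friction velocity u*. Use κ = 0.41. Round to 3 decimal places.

Log law: V(z) = (u*/κ) · ln(z/z₀) ⇒ u* = κ · V / ln(z/z₀)
u* = 0.41 × 3.89 / ln(4.0/0.00101) = 0.41 × 3.89 / 8.2841
   = 1.5949 / 8.2841 = 0.1925 m/s

u* ≈ 0.193 m/s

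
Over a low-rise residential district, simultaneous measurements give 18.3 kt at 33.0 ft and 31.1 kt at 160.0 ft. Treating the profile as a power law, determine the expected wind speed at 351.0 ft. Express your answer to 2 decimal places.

First find α: α = ln(V₂/V₁)/ln(z₂/z₁) = ln(31.1/18.3)/ln(160.0/33.0) = 0.53031/1.57867 = 0.3359
Extrapolate from 160.0 ft to 351.0 ft: V₃ = 31.1 × (351.0/160.0)^0.3359 = 31.1 × 1.3020 = 40.4923 kt

40.49 kt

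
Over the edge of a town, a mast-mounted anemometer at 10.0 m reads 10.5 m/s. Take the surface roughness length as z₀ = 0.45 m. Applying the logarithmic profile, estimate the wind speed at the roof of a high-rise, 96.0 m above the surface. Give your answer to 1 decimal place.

Log law: V(z) ∝ ln(z/z₀), so V₂/V₁ = ln(z₂/z₀) / ln(z₁/z₀).
ln(96.0/0.45) = 5.3629, ln(10.0/0.45) = 3.1011
V₂ = 10.5 × 5.3629/3.1011 = 10.5 × 1.7293 = 18.1581 m/s

18.2 m/s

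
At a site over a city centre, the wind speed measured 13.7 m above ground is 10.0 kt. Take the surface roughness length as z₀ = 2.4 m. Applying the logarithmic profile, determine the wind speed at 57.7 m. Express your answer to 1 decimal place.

Log law: V(z) ∝ ln(z/z₀), so V₂/V₁ = ln(z₂/z₀) / ln(z₁/z₀).
ln(57.7/2.4) = 3.1798, ln(13.7/2.4) = 1.7419
V₂ = 10.0 × 3.1798/1.7419 = 10.0 × 1.8254 = 18.2544 kt

18.3 kt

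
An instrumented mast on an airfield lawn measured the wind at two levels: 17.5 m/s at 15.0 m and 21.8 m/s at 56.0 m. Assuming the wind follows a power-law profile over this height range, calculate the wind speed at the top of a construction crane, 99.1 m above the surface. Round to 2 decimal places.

23.98 m/s

First find α: α = ln(V₂/V₁)/ln(z₂/z₁) = ln(21.8/17.5)/ln(56.0/15.0) = 0.21971/1.31730 = 0.1668
Extrapolate from 56.0 m to 99.1 m: V₃ = 21.8 × (99.1/56.0)^0.1668 = 21.8 × 1.0999 = 23.9773 m/s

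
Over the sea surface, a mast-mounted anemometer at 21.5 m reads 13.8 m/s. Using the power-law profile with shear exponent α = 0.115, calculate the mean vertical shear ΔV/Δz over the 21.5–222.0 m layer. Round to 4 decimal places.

Power law: V₂ = V₁ · (z₂/z₁)^α = 13.8 × (10.3256)^0.115 = 18.0501 m/s
ΔV/Δz = (18.0501 − 13.8)/(222.0 − 21.5) = 4.2501/200.5000 = 0.02120 m/s/m

0.0212 m/s/m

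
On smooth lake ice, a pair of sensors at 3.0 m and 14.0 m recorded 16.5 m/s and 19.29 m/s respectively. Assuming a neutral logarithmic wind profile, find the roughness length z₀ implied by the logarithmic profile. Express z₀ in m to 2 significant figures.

z₀ ≈ 0.00033 m

Log law: V(z) ∝ ln(z/z₀). With r = V₁/V₂ = 16.5/19.29 = 0.85537,
r · ln(z₂/z₀) = ln(z₁/z₀) ⇒ ln z₀ = (ln z₁ − r·ln z₂)/(1 − r)
ln z₀ = (1.09861 − 0.85537×2.63906) / 0.14463 = -8.0115
z₀ = exp(-8.0115) = 0.0003316 m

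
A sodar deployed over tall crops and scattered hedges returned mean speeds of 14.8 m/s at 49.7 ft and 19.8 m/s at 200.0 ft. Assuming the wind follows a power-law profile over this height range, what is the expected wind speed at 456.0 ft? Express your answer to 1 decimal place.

First find α: α = ln(V₂/V₁)/ln(z₂/z₁) = ln(19.8/14.8)/ln(200.0/49.7) = 0.29105/1.39231 = 0.2090
Extrapolate from 200.0 ft to 456.0 ft: V₃ = 19.8 × (456.0/200.0)^0.2090 = 19.8 × 1.1880 = 23.5228 m/s

23.5 m/s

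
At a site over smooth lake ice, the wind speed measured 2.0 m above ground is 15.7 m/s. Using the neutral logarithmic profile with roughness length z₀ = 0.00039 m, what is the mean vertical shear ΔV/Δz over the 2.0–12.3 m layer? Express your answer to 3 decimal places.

0.324 m/s/m

Log law: V₂ = V₁ · ln(z₂/z₀)/ln(z₁/z₀) = 15.7 × 10.3590/8.5425 = 19.0384 m/s
ΔV/Δz = (19.0384 − 15.7)/(12.3 − 2.0) = 3.3384/10.3000 = 0.32412 m/s/m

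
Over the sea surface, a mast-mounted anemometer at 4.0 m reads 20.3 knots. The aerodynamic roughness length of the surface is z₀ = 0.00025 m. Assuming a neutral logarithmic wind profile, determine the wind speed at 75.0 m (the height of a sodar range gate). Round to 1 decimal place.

26.4 knots

Log law: V(z) ∝ ln(z/z₀), so V₂/V₁ = ln(z₂/z₀) / ln(z₁/z₀).
ln(75.0/0.00025) = 12.6115, ln(4.0/0.00025) = 9.6803
V₂ = 20.3 × 12.6115/9.6803 = 20.3 × 1.3028 = 26.4468 knots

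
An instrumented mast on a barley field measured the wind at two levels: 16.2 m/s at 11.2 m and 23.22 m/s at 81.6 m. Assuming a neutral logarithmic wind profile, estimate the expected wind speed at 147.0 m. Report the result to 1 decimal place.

Log law: V ∝ ln(z/z₀). From the pair, with r = V₁/V₂ = 0.69767,
ln z₀ = (ln z₁ − r·ln z₂)/(1 − r) = (2.4159 − 0.69767×4.4018)/0.30233 = -2.1670 → z₀ = 0.1145 m
V₃ = V₁ · ln(z₃/z₀)/ln(z₁/z₀) = 16.2 × 7.1574/4.5829 = 25.3007 m/s

25.3 m/s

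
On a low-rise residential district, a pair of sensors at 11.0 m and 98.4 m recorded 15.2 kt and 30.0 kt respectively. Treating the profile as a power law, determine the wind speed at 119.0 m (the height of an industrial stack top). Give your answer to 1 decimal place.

First find α: α = ln(V₂/V₁)/ln(z₂/z₁) = ln(30.0/15.2)/ln(98.4/11.0) = 0.67990/2.19115 = 0.3103
Extrapolate from 98.4 m to 119.0 m: V₃ = 30.0 × (119.0/98.4)^0.3103 = 30.0 × 1.0608 = 31.8227 kt

31.8 kt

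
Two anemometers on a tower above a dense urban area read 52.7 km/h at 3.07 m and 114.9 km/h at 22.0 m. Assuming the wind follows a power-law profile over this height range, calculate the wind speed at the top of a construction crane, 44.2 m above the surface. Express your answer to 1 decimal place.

151.4 km/h

First find α: α = ln(V₂/V₁)/ln(z₂/z₁) = ln(114.9/52.7)/ln(22.0/3.07) = 0.77945/1.96936 = 0.3958
Extrapolate from 22.0 m to 44.2 m: V₃ = 114.9 × (44.2/22.0)^0.3958 = 114.9 × 1.3180 = 151.4408 km/h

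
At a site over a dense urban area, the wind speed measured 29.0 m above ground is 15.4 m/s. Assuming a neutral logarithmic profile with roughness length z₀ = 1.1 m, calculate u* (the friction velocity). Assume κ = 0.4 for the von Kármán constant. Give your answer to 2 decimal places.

u* ≈ 1.88 m/s

Log law: V(z) = (u*/κ) · ln(z/z₀) ⇒ u* = κ · V / ln(z/z₀)
u* = 0.4 × 15.4 / ln(29.0/1.1) = 0.4 × 15.4 / 3.2720
   = 6.1600 / 3.2720 = 1.8826 m/s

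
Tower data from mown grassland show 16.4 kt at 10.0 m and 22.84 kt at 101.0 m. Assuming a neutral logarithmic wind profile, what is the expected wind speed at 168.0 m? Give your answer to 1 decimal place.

24.3 kt

Log law: V ∝ ln(z/z₀). From the pair, with r = V₁/V₂ = 0.71804,
ln z₀ = (ln z₁ − r·ln z₂)/(1 − r) = (2.3026 − 0.71804×4.6151)/0.28196 = -3.5865 → z₀ = 0.02770 m
V₃ = V₁ · ln(z₃/z₀)/ln(z₁/z₀) = 16.4 × 8.7104/5.8891 = 24.2570 kt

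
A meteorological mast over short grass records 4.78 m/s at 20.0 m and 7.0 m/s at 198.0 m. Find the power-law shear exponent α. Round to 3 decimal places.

α ≈ 0.166

Power law: V₂/V₁ = (z₂/z₁)^α ⇒ α = ln(V₂/V₁) / ln(z₂/z₁)
α = ln(7.0/4.78) / ln(198.0/20.0) = ln(1.4644) / ln(9.9000)
  = 0.38147 / 2.29253 = 0.16640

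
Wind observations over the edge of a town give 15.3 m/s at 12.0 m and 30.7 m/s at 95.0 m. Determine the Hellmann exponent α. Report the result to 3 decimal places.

α ≈ 0.337

Power law: V₂/V₁ = (z₂/z₁)^α ⇒ α = ln(V₂/V₁) / ln(z₂/z₁)
α = ln(30.7/15.3) / ln(95.0/12.0) = ln(2.0065) / ln(7.9167)
  = 0.69641 / 2.06897 = 0.33660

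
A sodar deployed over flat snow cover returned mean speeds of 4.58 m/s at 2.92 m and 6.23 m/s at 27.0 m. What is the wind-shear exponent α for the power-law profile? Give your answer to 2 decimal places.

α ≈ 0.14

Power law: V₂/V₁ = (z₂/z₁)^α ⇒ α = ln(V₂/V₁) / ln(z₂/z₁)
α = ln(6.23/4.58) / ln(27.0/2.92) = ln(1.3603) / ln(9.2466)
  = 0.30768 / 2.22425 = 0.13833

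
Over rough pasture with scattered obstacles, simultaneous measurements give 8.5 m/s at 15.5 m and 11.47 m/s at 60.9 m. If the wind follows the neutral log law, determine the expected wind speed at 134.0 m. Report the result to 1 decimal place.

Log law: V ∝ ln(z/z₀). From the pair, with r = V₁/V₂ = 0.74106,
ln z₀ = (ln z₁ − r·ln z₂)/(1 − r) = (2.7408 − 0.74106×4.1092)/0.25894 = -1.1754 → z₀ = 0.3087 m
V₃ = V₁ · ln(z₃/z₀)/ln(z₁/z₀) = 8.5 × 6.0733/3.9163 = 13.1816 m/s

13.2 m/s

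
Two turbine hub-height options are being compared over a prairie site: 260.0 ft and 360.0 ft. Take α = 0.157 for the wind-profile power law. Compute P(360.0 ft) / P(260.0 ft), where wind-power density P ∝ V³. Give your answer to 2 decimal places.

Speed ratio: V_B/V_A = (z_B/z_A)^α = (360.0/260.0)^0.157 = (1.3846)^0.157 = 1.05242
Power-density ratio: P_B/P_A = (V_B/V_A)³ = (1.05242)³ = 1.16564

1.17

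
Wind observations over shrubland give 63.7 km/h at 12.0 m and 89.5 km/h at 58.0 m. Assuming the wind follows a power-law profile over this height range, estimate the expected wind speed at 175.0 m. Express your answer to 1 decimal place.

113.6 km/h

First find α: α = ln(V₂/V₁)/ln(z₂/z₁) = ln(89.5/63.7)/ln(58.0/12.0) = 0.34005/1.57554 = 0.2158
Extrapolate from 58.0 m to 175.0 m: V₃ = 89.5 × (175.0/58.0)^0.2158 = 89.5 × 1.2692 = 113.5897 km/h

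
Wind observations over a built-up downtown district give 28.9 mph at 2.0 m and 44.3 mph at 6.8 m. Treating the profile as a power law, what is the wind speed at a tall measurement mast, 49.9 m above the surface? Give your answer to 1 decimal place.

First find α: α = ln(V₂/V₁)/ln(z₂/z₁) = ln(44.3/28.9)/ln(6.8/2.0) = 0.42714/1.22378 = 0.3490
Extrapolate from 6.8 m to 49.9 m: V₃ = 44.3 × (49.9/6.8)^0.3490 = 44.3 × 2.0050 = 88.8234 mph

88.8 mph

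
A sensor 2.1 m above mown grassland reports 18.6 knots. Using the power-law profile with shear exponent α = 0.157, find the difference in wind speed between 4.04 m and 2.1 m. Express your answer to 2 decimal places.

2.01 knots

Power law: V₂ = V₁ · (z₂/z₁)^α = 18.6 × (1.9238)^0.157 = 20.6123 knots
ΔV = 20.6123 − 18.6 = 2.0123 knots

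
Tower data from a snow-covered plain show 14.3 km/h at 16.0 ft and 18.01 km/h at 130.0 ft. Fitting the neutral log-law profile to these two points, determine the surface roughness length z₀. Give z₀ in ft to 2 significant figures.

Log law: V(z) ∝ ln(z/z₀). With r = V₁/V₂ = 14.3/18.01 = 0.79400,
r · ln(z₂/z₀) = ln(z₁/z₀) ⇒ ln z₀ = (ln z₁ − r·ln z₂)/(1 − r)
ln z₀ = (2.77259 − 0.79400×4.86753) / 0.20600 = -5.3023
z₀ = exp(-5.3023) = 0.004980 ft

z₀ ≈ 0.0050 ft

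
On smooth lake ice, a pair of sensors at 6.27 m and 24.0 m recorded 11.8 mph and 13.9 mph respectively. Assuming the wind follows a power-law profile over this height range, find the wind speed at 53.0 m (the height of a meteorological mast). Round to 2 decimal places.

15.31 mph

First find α: α = ln(V₂/V₁)/ln(z₂/z₁) = ln(13.9/11.8)/ln(24.0/6.27) = 0.16379/1.34228 = 0.1220
Extrapolate from 24.0 m to 53.0 m: V₃ = 13.9 × (53.0/24.0)^0.1220 = 13.9 × 1.1015 = 15.3108 mph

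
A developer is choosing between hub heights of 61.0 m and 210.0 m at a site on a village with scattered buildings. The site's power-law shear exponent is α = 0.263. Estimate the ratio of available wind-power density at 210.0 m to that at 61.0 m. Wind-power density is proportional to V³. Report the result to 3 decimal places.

Speed ratio: V_B/V_A = (z_B/z_A)^α = (210.0/61.0)^0.263 = (3.4426)^0.263 = 1.38421
Power-density ratio: P_B/P_A = (V_B/V_A)³ = (1.38421)³ = 2.65220

2.652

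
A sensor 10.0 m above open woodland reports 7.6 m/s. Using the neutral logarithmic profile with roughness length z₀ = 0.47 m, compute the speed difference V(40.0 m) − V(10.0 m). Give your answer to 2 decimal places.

3.45 m/s

Log law: V₂ = V₁ · ln(z₂/z₀)/ln(z₁/z₀) = 7.6 × 4.4439/3.0576 = 11.0458 m/s
ΔV = 11.0458 − 7.6 = 3.4458 m/s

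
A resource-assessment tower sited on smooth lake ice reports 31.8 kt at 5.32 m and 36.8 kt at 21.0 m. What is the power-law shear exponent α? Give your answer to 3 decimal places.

α ≈ 0.106

Power law: V₂/V₁ = (z₂/z₁)^α ⇒ α = ln(V₂/V₁) / ln(z₂/z₁)
α = ln(36.8/31.8) / ln(21.0/5.32) = ln(1.1572) / ln(3.9474)
  = 0.14603 / 1.37305 = 0.10636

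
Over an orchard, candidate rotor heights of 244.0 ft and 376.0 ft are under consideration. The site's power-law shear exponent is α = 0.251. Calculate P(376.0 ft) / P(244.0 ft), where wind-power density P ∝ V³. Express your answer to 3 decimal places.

Speed ratio: V_B/V_A = (z_B/z_A)^α = (376.0/244.0)^0.251 = (1.5410)^0.251 = 1.11465
Power-density ratio: P_B/P_A = (V_B/V_A)³ = (1.11465)³ = 1.38488

1.385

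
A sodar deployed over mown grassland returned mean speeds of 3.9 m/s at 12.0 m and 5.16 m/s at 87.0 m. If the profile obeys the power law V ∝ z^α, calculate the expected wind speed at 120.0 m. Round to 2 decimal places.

5.40 m/s

First find α: α = ln(V₂/V₁)/ln(z₂/z₁) = ln(5.16/3.9)/ln(87.0/12.0) = 0.27996/1.98100 = 0.1413
Extrapolate from 87.0 m to 120.0 m: V₃ = 5.16 × (120.0/87.0)^0.1413 = 5.16 × 1.0465 = 5.3999 m/s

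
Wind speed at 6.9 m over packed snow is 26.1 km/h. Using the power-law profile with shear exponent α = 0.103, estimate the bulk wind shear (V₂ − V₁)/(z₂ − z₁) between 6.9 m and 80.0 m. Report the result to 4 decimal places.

0.1025 km/h/m

Power law: V₂ = V₁ · (z₂/z₁)^α = 26.1 × (11.5942)^0.103 = 33.5937 km/h
ΔV/Δz = (33.5937 − 26.1)/(80.0 − 6.9) = 7.4937/73.1000 = 0.10251 km/h/m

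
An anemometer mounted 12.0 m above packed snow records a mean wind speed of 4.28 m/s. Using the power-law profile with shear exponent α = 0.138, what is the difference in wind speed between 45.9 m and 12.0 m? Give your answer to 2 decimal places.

Power law: V₂ = V₁ · (z₂/z₁)^α = 4.28 × (3.8250)^0.138 = 5.1505 m/s
ΔV = 5.1505 − 4.28 = 0.8705 m/s

0.87 m/s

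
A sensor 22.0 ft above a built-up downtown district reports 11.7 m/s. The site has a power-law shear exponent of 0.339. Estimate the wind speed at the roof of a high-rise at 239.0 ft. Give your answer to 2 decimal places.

Power-law profile: V₂ = V₁ · (z₂/z₁)^α
V₂ = 11.7 × (239.0/22.0)^0.339 = 11.7 × (10.8636)^0.339
    = 11.7 × 2.2449 = 26.2652 m/s

26.27 m/s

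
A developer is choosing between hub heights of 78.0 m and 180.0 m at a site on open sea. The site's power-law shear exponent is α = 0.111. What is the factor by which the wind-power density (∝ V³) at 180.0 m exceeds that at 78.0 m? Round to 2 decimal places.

Speed ratio: V_B/V_A = (z_B/z_A)^α = (180.0/78.0)^0.111 = (2.3077)^0.111 = 1.09727
Power-density ratio: P_B/P_A = (V_B/V_A)³ = (1.09727)³ = 1.32111

1.32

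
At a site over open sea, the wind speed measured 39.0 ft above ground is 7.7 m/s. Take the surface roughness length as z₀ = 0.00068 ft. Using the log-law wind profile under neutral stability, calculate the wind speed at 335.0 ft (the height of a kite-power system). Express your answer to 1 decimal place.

9.2 m/s

Log law: V(z) ∝ ln(z/z₀), so V₂/V₁ = ln(z₂/z₀) / ln(z₁/z₀).
ln(335.0/0.00068) = 13.1075, ln(39.0/0.00068) = 10.9570
V₂ = 7.7 × 13.1075/10.9570 = 7.7 × 1.1963 = 9.2113 m/s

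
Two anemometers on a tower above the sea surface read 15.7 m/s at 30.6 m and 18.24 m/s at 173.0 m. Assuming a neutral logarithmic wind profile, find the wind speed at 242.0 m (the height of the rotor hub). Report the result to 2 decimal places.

Log law: V ∝ ln(z/z₀). From the pair, with r = V₁/V₂ = 0.86075,
ln z₀ = (ln z₁ − r·ln z₂)/(1 − r) = (3.4210 − 0.86075×5.1533)/0.13925 = -7.2865 → z₀ = 0.0006847 m
V₃ = V₁ · ln(z₃/z₀)/ln(z₁/z₀) = 15.7 × 12.7754/10.7075 = 18.7321 m/s

18.73 m/s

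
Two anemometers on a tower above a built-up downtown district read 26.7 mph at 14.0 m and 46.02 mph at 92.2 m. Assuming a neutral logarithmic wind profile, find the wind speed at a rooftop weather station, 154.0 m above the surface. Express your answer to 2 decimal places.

Log law: V ∝ ln(z/z₀). From the pair, with r = V₁/V₂ = 0.58018,
ln z₀ = (ln z₁ − r·ln z₂)/(1 − r) = (2.6391 − 0.58018×4.5240)/0.41982 = 0.0341 → z₀ = 1.035 m
V₃ = V₁ · ln(z₃/z₀)/ln(z₁/z₀) = 26.7 × 5.0028/2.6049 = 51.2781 mph

51.28 mph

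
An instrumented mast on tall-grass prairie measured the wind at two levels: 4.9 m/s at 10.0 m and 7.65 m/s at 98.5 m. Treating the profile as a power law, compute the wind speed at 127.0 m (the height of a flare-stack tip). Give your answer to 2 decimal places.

First find α: α = ln(V₂/V₁)/ln(z₂/z₁) = ln(7.65/4.9)/ln(98.5/10.0) = 0.44547/2.28747 = 0.1947
Extrapolate from 98.5 m to 127.0 m: V₃ = 7.65 × (127.0/98.5)^0.1947 = 7.65 × 1.0507 = 8.0381 m/s

8.04 m/s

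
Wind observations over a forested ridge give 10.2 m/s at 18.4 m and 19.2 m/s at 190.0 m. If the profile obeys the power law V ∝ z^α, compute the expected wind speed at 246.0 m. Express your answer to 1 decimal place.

20.6 m/s

First find α: α = ln(V₂/V₁)/ln(z₂/z₁) = ln(19.2/10.2)/ln(190.0/18.4) = 0.63252/2.33467 = 0.2709
Extrapolate from 190.0 m to 246.0 m: V₃ = 19.2 × (246.0/190.0)^0.2709 = 19.2 × 1.0725 = 20.5918 m/s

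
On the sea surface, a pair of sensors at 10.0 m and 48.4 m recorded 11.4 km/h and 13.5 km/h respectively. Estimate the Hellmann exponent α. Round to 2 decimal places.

Power law: V₂/V₁ = (z₂/z₁)^α ⇒ α = ln(V₂/V₁) / ln(z₂/z₁)
α = ln(13.5/11.4) / ln(48.4/10.0) = ln(1.1842) / ln(4.8400)
  = 0.16908 / 1.57691 = 0.10722

α ≈ 0.11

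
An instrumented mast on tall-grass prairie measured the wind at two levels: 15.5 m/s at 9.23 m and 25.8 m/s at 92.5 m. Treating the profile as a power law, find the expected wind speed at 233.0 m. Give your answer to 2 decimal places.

31.65 m/s

First find α: α = ln(V₂/V₁)/ln(z₂/z₁) = ln(25.8/15.5)/ln(92.5/9.23) = 0.50953/2.30475 = 0.2211
Extrapolate from 92.5 m to 233.0 m: V₃ = 25.8 × (233.0/92.5)^0.2211 = 25.8 × 1.2266 = 31.6461 m/s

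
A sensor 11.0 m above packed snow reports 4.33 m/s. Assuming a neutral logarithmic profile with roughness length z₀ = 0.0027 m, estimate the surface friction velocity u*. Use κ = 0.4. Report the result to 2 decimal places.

u* ≈ 0.21 m/s

Log law: V(z) = (u*/κ) · ln(z/z₀) ⇒ u* = κ · V / ln(z/z₀)
u* = 0.4 × 4.33 / ln(11.0/0.0027) = 0.4 × 4.33 / 8.3124
   = 1.7320 / 8.3124 = 0.2084 m/s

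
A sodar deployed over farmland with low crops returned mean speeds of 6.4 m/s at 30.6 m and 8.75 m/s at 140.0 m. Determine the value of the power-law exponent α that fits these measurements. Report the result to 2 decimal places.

Power law: V₂/V₁ = (z₂/z₁)^α ⇒ α = ln(V₂/V₁) / ln(z₂/z₁)
α = ln(8.75/6.4) / ln(140.0/30.6) = ln(1.3672) / ln(4.5752)
  = 0.31276 / 1.52064 = 0.20567

α ≈ 0.21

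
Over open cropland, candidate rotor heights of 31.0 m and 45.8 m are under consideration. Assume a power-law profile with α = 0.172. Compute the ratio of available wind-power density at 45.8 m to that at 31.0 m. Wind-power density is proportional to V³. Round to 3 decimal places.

Speed ratio: V_B/V_A = (z_B/z_A)^α = (45.8/31.0)^0.172 = (1.4774)^0.172 = 1.06944
Power-density ratio: P_B/P_A = (V_B/V_A)³ = (1.06944)³ = 1.22311

1.223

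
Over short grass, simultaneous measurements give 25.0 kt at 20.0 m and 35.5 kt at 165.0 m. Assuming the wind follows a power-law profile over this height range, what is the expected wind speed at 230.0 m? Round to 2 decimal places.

37.51 kt

First find α: α = ln(V₂/V₁)/ln(z₂/z₁) = ln(35.5/25.0)/ln(165.0/20.0) = 0.35066/2.11021 = 0.1662
Extrapolate from 165.0 m to 230.0 m: V₃ = 35.5 × (230.0/165.0)^0.1662 = 35.5 × 1.0567 = 37.5144 kt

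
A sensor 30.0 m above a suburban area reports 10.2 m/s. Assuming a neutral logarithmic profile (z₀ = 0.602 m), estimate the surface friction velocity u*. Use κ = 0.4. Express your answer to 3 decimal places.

Log law: V(z) = (u*/κ) · ln(z/z₀) ⇒ u* = κ · V / ln(z/z₀)
u* = 0.4 × 10.2 / ln(30.0/0.602) = 0.4 × 10.2 / 3.9087
   = 4.0800 / 3.9087 = 1.0438 m/s

u* ≈ 1.044 m/s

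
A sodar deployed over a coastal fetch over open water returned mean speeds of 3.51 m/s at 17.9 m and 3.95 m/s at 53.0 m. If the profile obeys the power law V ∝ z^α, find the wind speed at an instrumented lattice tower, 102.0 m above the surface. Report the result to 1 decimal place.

4.2 m/s

First find α: α = ln(V₂/V₁)/ln(z₂/z₁) = ln(3.95/3.51)/ln(53.0/17.9) = 0.11810/1.08549 = 0.1088
Extrapolate from 53.0 m to 102.0 m: V₃ = 3.95 × (102.0/53.0)^0.1088 = 3.95 × 1.0738 = 4.2416 m/s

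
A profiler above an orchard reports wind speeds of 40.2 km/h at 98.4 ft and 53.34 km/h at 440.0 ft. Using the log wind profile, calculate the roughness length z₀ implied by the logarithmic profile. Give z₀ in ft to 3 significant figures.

z₀ ≈ 1.01 ft

Log law: V(z) ∝ ln(z/z₀). With r = V₁/V₂ = 40.2/53.34 = 0.75366,
r · ln(z₂/z₀) = ln(z₁/z₀) ⇒ ln z₀ = (ln z₁ − r·ln z₂)/(1 − r)
ln z₀ = (4.58904 − 0.75366×6.08677) / 0.24634 = 0.0069
z₀ = exp(0.0069) = 1.007 ft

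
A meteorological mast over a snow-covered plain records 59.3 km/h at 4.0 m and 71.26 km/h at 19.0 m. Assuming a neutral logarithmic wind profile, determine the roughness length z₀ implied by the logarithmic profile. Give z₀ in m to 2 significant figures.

z₀ ≈ 0.0018 m

Log law: V(z) ∝ ln(z/z₀). With r = V₁/V₂ = 59.3/71.26 = 0.83216,
r · ln(z₂/z₀) = ln(z₁/z₀) ⇒ ln z₀ = (ln z₁ − r·ln z₂)/(1 − r)
ln z₀ = (1.38629 − 0.83216×2.94444) / 0.16784 = -6.3393
z₀ = exp(-6.3393) = 0.001766 m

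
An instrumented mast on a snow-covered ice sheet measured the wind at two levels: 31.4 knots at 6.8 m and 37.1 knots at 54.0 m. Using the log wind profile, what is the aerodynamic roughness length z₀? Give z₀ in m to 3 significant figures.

z₀ ≈ 0.0000750 m

Log law: V(z) ∝ ln(z/z₀). With r = V₁/V₂ = 31.4/37.1 = 0.84636,
r · ln(z₂/z₀) = ln(z₁/z₀) ⇒ ln z₀ = (ln z₁ − r·ln z₂)/(1 − r)
ln z₀ = (1.91692 − 0.84636×3.98898) / 0.15364 = -9.4976
z₀ = exp(-9.4976) = 0.00007503 m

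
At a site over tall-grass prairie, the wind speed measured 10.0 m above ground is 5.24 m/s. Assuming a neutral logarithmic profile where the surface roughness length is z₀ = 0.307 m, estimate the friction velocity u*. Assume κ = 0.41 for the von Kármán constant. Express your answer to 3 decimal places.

u* ≈ 0.617 m/s

Log law: V(z) = (u*/κ) · ln(z/z₀) ⇒ u* = κ · V / ln(z/z₀)
u* = 0.41 × 5.24 / ln(10.0/0.307) = 0.41 × 5.24 / 3.4835
   = 2.1484 / 3.4835 = 0.6167 m/s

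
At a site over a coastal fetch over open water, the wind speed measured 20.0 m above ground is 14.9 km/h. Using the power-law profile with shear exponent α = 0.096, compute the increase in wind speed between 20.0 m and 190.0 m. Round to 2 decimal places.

3.59 km/h

Power law: V₂ = V₁ · (z₂/z₁)^α = 14.9 × (9.5000)^0.096 = 18.4947 km/h
ΔV = 18.4947 − 14.9 = 3.5947 km/h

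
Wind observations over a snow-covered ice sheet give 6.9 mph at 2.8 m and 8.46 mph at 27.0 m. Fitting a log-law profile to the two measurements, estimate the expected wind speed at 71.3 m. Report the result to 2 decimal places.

9.13 mph

Log law: V ∝ ln(z/z₀). From the pair, with r = V₁/V₂ = 0.81560,
ln z₀ = (ln z₁ − r·ln z₂)/(1 − r) = (1.0296 − 0.81560×3.2958)/0.18440 = -8.9940 → z₀ = 0.0001241 m
V₃ = V₁ · ln(z₃/z₀)/ln(z₁/z₀) = 6.9 × 13.2609/10.0237 = 9.1284 mph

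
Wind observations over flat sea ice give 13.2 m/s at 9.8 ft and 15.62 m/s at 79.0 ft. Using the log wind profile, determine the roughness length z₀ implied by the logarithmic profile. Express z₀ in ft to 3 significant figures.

Log law: V(z) ∝ ln(z/z₀). With r = V₁/V₂ = 13.2/15.62 = 0.84507,
r · ln(z₂/z₀) = ln(z₁/z₀) ⇒ ln z₀ = (ln z₁ − r·ln z₂)/(1 − r)
ln z₀ = (2.28238 − 0.84507×4.36945) / 0.15493 = -9.1016
z₀ = exp(-9.1016) = 0.0001115 ft

z₀ ≈ 0.000111 ft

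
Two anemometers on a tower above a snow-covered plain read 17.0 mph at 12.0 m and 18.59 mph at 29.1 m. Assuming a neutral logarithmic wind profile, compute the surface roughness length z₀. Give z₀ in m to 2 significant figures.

z₀ ≈ 0.00092 m

Log law: V(z) ∝ ln(z/z₀). With r = V₁/V₂ = 17.0/18.59 = 0.91447,
r · ln(z₂/z₀) = ln(z₁/z₀) ⇒ ln z₀ = (ln z₁ − r·ln z₂)/(1 − r)
ln z₀ = (2.48491 − 0.91447×3.37074) / 0.08553 = -6.9862
z₀ = exp(-6.9862) = 0.0009245 m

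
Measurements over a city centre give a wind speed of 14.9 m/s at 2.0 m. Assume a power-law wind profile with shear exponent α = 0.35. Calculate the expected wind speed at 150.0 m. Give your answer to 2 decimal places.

Power-law profile: V₂ = V₁ · (z₂/z₁)^α
V₂ = 14.9 × (150.0/2.0)^0.35 = 14.9 × (75.0000)^0.35
    = 14.9 × 4.5318 = 67.5239 m/s

67.52 m/s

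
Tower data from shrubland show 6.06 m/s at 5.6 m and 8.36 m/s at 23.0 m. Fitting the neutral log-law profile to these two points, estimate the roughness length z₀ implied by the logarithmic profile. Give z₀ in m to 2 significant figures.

Log law: V(z) ∝ ln(z/z₀). With r = V₁/V₂ = 6.06/8.36 = 0.72488,
r · ln(z₂/z₀) = ln(z₁/z₀) ⇒ ln z₀ = (ln z₁ − r·ln z₂)/(1 − r)
ln z₀ = (1.72277 − 0.72488×3.13549) / 0.27512 = -1.9995
z₀ = exp(-1.9995) = 0.1354 m

z₀ ≈ 0.14 m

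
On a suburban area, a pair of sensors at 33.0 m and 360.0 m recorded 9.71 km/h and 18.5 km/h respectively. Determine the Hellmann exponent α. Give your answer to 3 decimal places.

Power law: V₂/V₁ = (z₂/z₁)^α ⇒ α = ln(V₂/V₁) / ln(z₂/z₁)
α = ln(18.5/9.71) / ln(360.0/33.0) = ln(1.9053) / ln(10.9091)
  = 0.64461 / 2.38960 = 0.26976

α ≈ 0.270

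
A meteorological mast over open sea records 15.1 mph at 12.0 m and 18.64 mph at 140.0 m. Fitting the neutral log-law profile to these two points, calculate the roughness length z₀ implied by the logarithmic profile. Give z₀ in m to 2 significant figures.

Log law: V(z) ∝ ln(z/z₀). With r = V₁/V₂ = 15.1/18.64 = 0.81009,
r · ln(z₂/z₀) = ln(z₁/z₀) ⇒ ln z₀ = (ln z₁ − r·ln z₂)/(1 − r)
ln z₀ = (2.48491 − 0.81009×4.94164) / 0.18991 = -7.9944
z₀ = exp(-7.9944) = 0.0003373 m

z₀ ≈ 0.00034 m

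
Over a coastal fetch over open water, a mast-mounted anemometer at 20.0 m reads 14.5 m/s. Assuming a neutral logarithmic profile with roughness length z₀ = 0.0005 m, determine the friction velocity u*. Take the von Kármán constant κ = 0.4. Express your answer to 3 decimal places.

Log law: V(z) = (u*/κ) · ln(z/z₀) ⇒ u* = κ · V / ln(z/z₀)
u* = 0.4 × 14.5 / ln(20.0/0.0005) = 0.4 × 14.5 / 10.5966
   = 5.8000 / 10.5966 = 0.5473 m/s

u* ≈ 0.547 m/s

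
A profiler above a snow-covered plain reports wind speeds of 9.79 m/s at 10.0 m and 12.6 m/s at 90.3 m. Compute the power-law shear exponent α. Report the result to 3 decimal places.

Power law: V₂/V₁ = (z₂/z₁)^α ⇒ α = ln(V₂/V₁) / ln(z₂/z₁)
α = ln(12.6/9.79) / ln(90.3/10.0) = ln(1.2870) / ln(9.0300)
  = 0.25234 / 2.20055 = 0.11467

α ≈ 0.115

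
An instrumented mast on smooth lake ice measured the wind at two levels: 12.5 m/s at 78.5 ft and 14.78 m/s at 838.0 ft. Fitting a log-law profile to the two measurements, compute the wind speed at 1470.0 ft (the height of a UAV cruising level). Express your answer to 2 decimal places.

15.32 m/s

Log law: V ∝ ln(z/z₀). From the pair, with r = V₁/V₂ = 0.84574,
ln z₀ = (ln z₁ − r·ln z₂)/(1 − r) = (4.3631 − 0.84574×6.7310)/0.15426 = -8.6189 → z₀ = 0.0001807 ft
V₃ = V₁ · ln(z₃/z₀)/ln(z₁/z₀) = 12.5 × 15.9119/12.9820 = 15.3211 m/s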